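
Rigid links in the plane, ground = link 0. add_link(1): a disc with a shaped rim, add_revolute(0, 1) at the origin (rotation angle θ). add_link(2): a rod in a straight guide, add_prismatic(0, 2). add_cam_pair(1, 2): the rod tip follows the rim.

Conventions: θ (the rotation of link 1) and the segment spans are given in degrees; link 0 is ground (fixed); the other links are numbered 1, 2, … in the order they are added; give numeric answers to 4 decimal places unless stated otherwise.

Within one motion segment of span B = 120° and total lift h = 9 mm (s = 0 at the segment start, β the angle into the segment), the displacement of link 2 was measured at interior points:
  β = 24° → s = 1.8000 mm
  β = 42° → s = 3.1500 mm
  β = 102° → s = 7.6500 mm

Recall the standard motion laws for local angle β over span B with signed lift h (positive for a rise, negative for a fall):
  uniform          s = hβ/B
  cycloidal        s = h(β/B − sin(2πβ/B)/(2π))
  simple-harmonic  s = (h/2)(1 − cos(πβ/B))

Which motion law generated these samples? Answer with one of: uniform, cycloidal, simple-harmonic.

candidates at β/B = r: uniform s = h·r (linear in β); cycloidal s = h·(r − sin(2πr)/(2π)); simple-harmonic s = (h/2)(1 − cos(πr))
β=24°: printed 1.8000 | uniform 1.8000, cycloidal 0.4377, simple-harmonic 0.8594
β=42°: printed 3.1500 | uniform 3.1500, cycloidal 1.9912, simple-harmonic 2.4570
β=102°: printed 7.6500 | uniform 7.6500, cycloidal 8.8088, simple-harmonic 8.5095
only one law matches every sample → uniform

uniform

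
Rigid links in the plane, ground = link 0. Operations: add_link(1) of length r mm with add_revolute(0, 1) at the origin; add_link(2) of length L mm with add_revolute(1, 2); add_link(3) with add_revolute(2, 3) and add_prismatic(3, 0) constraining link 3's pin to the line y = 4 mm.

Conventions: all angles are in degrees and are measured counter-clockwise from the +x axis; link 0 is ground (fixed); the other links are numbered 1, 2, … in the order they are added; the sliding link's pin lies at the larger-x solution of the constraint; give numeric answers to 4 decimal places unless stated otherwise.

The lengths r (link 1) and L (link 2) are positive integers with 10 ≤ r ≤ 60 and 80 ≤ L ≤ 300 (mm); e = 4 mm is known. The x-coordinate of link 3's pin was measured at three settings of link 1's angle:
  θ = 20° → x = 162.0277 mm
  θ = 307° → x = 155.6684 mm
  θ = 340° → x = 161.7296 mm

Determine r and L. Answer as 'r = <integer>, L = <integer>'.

constraint per measurement: (x − r cos θ)² + (r sin θ − e)² = L²
subtracting the θ₁ and θ₂ equations cancels the r² and L² terms:
r = (x₁² − x₂²) / (2[(x₁cos θ₁ + e sin θ₁) − (x₂cos θ₂ + e sin θ₂)]) = 16.0000 → r = 16
L² = (x₁ − r cos θ₁)² + (r sin θ₁ − e)² = 21608.9975 → L = 147.0000 → L = 147
check at θ₃=340°: x = 161.7296 (printed 161.7296) ✓

r = 16, L = 147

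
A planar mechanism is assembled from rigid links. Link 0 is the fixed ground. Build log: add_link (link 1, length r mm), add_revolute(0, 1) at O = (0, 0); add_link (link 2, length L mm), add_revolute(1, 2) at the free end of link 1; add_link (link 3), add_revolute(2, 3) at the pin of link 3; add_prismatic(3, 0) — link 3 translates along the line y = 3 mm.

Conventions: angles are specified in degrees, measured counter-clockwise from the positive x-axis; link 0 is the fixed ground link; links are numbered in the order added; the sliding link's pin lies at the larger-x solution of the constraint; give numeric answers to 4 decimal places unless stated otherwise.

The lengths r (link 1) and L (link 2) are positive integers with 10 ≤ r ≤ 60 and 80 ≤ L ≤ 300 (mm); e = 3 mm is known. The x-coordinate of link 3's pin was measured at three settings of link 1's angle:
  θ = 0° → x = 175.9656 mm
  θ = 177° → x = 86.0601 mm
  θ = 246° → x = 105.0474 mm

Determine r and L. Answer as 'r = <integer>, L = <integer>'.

constraint per measurement: (x − r cos θ)² + (r sin θ − e)² = L²
subtracting the θ₁ and θ₂ equations cancels the r² and L² terms:
r = (x₁² − x₂²) / (2[(x₁cos θ₁ + e sin θ₁) − (x₂cos θ₂ + e sin θ₂)]) = 45.0000 → r = 45
L² = (x₁ − r cos θ₁)² + (r sin θ₁ − e)² = 17160.9884 → L = 131.0000 → L = 131
check at θ₃=246°: x = 105.0474 (printed 105.0474) ✓

r = 45, L = 131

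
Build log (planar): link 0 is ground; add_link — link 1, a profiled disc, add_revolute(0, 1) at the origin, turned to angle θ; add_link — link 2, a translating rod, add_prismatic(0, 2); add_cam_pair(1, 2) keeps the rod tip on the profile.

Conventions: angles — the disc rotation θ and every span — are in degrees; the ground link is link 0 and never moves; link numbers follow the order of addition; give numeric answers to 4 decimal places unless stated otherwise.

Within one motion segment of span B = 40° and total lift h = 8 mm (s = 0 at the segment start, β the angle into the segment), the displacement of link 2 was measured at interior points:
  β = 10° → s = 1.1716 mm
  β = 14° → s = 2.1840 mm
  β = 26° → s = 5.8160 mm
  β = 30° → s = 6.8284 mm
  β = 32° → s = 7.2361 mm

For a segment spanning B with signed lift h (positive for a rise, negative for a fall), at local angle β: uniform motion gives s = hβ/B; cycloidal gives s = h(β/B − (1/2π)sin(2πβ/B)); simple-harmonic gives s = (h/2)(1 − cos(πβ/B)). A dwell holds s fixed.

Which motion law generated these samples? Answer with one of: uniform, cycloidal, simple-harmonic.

candidates at β/B = r: uniform s = h·r (linear in β); cycloidal s = h·(r − sin(2πr)/(2π)); simple-harmonic s = (h/2)(1 − cos(πr))
β=10°: printed 1.1716 | uniform 2.0000, cycloidal 0.7268, simple-harmonic 1.1716
β=14°: printed 2.1840 | uniform 2.8000, cycloidal 1.7699, simple-harmonic 2.1840
β=26°: printed 5.8160 | uniform 5.2000, cycloidal 6.2301, simple-harmonic 5.8160
β=30°: printed 6.8284 | uniform 6.0000, cycloidal 7.2732, simple-harmonic 6.8284
β=32°: printed 7.2361 | uniform 6.4000, cycloidal 7.6109, simple-harmonic 7.2361
only one law matches every sample → simple-harmonic

simple-harmonic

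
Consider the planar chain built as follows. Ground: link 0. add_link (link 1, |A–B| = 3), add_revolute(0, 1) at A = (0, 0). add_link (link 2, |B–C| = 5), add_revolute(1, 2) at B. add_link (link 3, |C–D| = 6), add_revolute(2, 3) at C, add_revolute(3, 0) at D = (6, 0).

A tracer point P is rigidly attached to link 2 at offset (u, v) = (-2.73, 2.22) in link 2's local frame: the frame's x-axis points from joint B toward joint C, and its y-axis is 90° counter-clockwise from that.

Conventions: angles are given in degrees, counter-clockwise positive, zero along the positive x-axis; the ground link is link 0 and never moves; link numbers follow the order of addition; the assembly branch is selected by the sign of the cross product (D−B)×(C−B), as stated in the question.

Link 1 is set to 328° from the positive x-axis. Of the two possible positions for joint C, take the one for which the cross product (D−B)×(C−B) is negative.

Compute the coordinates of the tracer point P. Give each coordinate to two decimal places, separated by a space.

A=(0,0), D=(6.00,0)
B = A + 3.00·(cos328°, sin328°) = (2.5441, -1.5898)
|BD| = 3.8040
circle(B,5.00) ∩ circle(D,6.00): a=0.4561, h=4.9792
  candidates: C₊=(0.8777,3.1243) cross=18.941; C₋=(5.0394,-5.9226) cross=-18.941
  branch - wants cross < 0 → take C=(5.0394,-5.9226) (cross=-18.941)
ex = (C−B)/|BC| = (0.4991,-0.8666); ey = (0.8666,0.4991)
P = B + -2.73·ex + 2.22·ey = (3.1055,1.8839)

3.11 1.88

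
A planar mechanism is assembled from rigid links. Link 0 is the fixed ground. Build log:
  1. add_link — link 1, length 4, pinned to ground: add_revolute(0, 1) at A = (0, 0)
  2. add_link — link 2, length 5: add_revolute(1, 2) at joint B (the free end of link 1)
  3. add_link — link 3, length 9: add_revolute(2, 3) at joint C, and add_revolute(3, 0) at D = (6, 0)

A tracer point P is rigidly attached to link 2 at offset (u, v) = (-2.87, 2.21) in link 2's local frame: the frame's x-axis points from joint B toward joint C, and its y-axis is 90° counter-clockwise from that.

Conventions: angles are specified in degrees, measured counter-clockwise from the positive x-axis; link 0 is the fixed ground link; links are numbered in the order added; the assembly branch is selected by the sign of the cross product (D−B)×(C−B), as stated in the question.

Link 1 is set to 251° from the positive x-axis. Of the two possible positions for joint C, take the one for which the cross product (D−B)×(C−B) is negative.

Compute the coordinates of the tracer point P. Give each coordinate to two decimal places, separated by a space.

A=(0,0), D=(6.00,0)
B = A + 4.00·(cos251°, sin251°) = (-1.3023, -3.7821)
|BD| = 8.2236
circle(B,5.00) ∩ circle(D,9.00): a=0.7069, h=4.9498
  candidates: C₊=(-2.9510,0.9383) cross=40.705; C₋=(1.6019,-7.8522) cross=-40.705
  branch - wants cross < 0 → take C=(1.6019,-7.8522) (cross=-40.705)
ex = (C−B)/|BC| = (0.5808,-0.8140); ey = (0.8140,0.5808)
P = B + -2.87·ex + 2.21·ey = (-1.1703,-0.1622)

-1.17 -0.16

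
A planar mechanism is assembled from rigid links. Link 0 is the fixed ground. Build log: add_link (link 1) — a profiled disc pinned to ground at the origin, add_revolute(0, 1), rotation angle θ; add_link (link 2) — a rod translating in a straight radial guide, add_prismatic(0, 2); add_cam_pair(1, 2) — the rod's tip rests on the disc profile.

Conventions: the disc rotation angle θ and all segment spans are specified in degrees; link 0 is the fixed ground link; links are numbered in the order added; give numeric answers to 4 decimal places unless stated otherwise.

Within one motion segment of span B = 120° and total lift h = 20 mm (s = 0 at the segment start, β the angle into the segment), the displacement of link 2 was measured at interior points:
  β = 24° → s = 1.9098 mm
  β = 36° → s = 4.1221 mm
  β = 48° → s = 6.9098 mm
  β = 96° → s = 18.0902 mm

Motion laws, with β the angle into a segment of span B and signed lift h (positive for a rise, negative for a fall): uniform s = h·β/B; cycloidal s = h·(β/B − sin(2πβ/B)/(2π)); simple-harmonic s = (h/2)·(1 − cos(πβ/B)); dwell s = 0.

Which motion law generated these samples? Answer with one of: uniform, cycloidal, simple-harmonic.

candidates at β/B = r: uniform s = h·r (linear in β); cycloidal s = h·(r − sin(2πr)/(2π)); simple-harmonic s = (h/2)(1 − cos(πr))
β=24°: printed 1.9098 | uniform 4.0000, cycloidal 0.9727, simple-harmonic 1.9098
β=36°: printed 4.1221 | uniform 6.0000, cycloidal 2.9727, simple-harmonic 4.1221
β=48°: printed 6.9098 | uniform 8.0000, cycloidal 6.1290, simple-harmonic 6.9098
β=96°: printed 18.0902 | uniform 16.0000, cycloidal 19.0273, simple-harmonic 18.0902
only one law matches every sample → simple-harmonic

simple-harmonic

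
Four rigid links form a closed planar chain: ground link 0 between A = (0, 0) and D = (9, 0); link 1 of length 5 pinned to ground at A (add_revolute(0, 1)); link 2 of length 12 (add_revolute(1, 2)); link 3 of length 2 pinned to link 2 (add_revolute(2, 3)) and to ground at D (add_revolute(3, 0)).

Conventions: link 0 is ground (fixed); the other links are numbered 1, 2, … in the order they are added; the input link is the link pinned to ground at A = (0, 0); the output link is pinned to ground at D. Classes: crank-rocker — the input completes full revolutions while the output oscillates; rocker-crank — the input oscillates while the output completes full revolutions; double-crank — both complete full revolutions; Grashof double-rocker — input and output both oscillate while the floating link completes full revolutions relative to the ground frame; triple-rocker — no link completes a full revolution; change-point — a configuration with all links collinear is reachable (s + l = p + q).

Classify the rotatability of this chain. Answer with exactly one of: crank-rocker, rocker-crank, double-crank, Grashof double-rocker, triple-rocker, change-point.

lengths: ground=9, input=5, coupler=12, output=2
sorted: s=2 (shortest), l=12 (longest), p+q=14
s + l = 14 vs p + q = 14
s + l = p + q → change-point (collinear configuration reachable)

change-point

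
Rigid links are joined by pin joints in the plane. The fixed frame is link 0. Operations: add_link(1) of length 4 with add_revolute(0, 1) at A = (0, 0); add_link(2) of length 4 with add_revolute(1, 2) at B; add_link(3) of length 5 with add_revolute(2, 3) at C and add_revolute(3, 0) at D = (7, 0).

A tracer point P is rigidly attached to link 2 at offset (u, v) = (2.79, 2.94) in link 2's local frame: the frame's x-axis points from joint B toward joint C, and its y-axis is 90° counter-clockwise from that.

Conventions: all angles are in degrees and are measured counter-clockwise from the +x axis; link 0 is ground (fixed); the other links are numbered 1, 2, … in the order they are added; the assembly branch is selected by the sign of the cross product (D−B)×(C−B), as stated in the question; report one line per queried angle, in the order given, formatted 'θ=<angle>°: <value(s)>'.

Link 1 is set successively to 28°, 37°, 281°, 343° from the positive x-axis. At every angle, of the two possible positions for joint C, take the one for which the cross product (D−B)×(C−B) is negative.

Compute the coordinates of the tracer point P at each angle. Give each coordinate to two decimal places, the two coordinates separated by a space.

A=(0,0), D=(7.00,0)
θ=28°: B = A + 4.00·(cos28°, sin28°) = (3.5318, 1.8779)
θ=28°: |BD| = 3.9440
θ=28°: circle(B,4.00) ∩ circle(D,5.00): a=0.8310, h=3.9127
θ=28°:   candidates: C₊=(6.1256,4.9229) cross=15.432; C₋=(2.3995,-1.9585) cross=-15.432
θ=28°:   branch - wants cross < 0 → take C=(2.3995,-1.9585) (cross=-15.432)
θ=28°: ex = (C−B)/|BC| = (-0.2831,-0.9591); ey = (0.9591,-0.2831)
θ=28°: P = B + 2.79·ex + 2.94·ey = (5.5618,-1.6302)
θ=37°: B = A + 4.00·(cos37°, sin37°) = (3.1945, 2.4073)
θ=37°: |BD| = 4.5029
θ=37°: circle(B,4.00) ∩ circle(D,5.00): a=1.2521, h=3.7990
θ=37°:   candidates: C₊=(6.2836,4.9484) cross=17.107; C₋=(2.2218,-1.4727) cross=-17.107
θ=37°:   branch - wants cross < 0 → take C=(2.2218,-1.4727) (cross=-17.107)
θ=37°: ex = (C−B)/|BC| = (-0.2432,-0.9700); ey = (0.9700,-0.2432)
θ=37°: P = B + 2.79·ex + 2.94·ey = (5.3678,-1.0140)
θ=281°: B = A + 4.00·(cos281°, sin281°) = (0.7632, -3.9265)
θ=281°: |BD| = 7.3699
θ=281°: circle(B,4.00) ∩ circle(D,5.00): a=3.0743, h=2.5590
θ=281°:   candidates: C₊=(2.0015,-0.1230) cross=18.859; C₋=(4.7283,-4.4541) cross=-18.859
θ=281°:   branch - wants cross < 0 → take C=(4.7283,-4.4541) (cross=-18.859)
θ=281°: ex = (C−B)/|BC| = (0.9913,-0.1319); ey = (0.1319,0.9913)
θ=281°: P = B + 2.79·ex + 2.94·ey = (3.9167,-1.3802)
θ=343°: B = A + 4.00·(cos343°, sin343°) = (3.8252, -1.1695)
θ=343°: |BD| = 3.3833
θ=343°: circle(B,4.00) ∩ circle(D,5.00): a=0.3616, h=3.9836
θ=343°:   candidates: C₊=(2.7876,2.6936) cross=13.478; C₋=(5.5415,-4.7826) cross=-13.478
θ=343°:   branch - wants cross < 0 → take C=(5.5415,-4.7826) (cross=-13.478)
θ=343°: ex = (C−B)/|BC| = (0.4291,-0.9033); ey = (0.9033,0.4291)
θ=343°: P = B + 2.79·ex + 2.94·ey = (7.6780,-2.4281)

θ=28°: 5.56 -1.63
θ=37°: 5.37 -1.01
θ=281°: 3.92 -1.38
θ=343°: 7.68 -2.43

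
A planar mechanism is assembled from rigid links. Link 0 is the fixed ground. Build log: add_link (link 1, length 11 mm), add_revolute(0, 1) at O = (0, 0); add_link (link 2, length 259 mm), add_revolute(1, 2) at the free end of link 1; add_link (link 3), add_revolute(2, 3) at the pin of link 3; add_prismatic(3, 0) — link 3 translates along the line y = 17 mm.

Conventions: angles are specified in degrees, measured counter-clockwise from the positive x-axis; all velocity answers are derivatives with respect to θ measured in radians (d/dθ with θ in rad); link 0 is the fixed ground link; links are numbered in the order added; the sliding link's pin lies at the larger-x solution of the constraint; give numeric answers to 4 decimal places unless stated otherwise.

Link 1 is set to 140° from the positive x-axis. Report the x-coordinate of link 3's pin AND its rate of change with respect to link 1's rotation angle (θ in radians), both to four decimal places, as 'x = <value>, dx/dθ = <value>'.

geometry: r = 11 mm, L = 259 mm, e = 17 mm
crank pin P = (r cos θ, r sin θ) = (-8.426489, 7.070664)
h = r sin θ − e = 7.070664 − 17 = -9.929336
x = r cos θ + √(L² − h²) = -8.426489 + 258.809599 = 250.383110
dx/dθ = −r sin θ − h·r cos θ/√(L² − h²) (θ in radians; h = -9.929336) = -7.393949

x = 250.3831, dx/dθ = -7.3939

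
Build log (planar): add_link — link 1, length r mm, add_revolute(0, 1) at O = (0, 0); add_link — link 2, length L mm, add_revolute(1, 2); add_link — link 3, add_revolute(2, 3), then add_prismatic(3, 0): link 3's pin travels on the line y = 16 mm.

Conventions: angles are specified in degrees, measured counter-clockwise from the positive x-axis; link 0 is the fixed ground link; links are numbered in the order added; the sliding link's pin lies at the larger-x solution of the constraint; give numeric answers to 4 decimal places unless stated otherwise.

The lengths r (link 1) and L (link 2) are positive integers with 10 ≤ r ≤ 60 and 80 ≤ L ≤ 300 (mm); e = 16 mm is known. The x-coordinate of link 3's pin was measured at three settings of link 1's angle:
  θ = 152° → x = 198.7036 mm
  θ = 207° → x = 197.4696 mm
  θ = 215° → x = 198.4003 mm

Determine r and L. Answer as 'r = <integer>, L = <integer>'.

constraint per measurement: (x − r cos θ)² + (r sin θ − e)² = L²
subtracting the θ₁ and θ₂ equations cancels the r² and L² terms:
r = (x₁² − x₂²) / (2[(x₁cos θ₁ + e sin θ₁) − (x₂cos θ₂ + e sin θ₂)]) = 16.0002 → r = 16
L² = (x₁ − r cos θ₁)² + (r sin θ₁ − e)² = 45368.9869 → L = 213.0000 → L = 213
check at θ₃=215°: x = 198.4003 (printed 198.4003) ✓

r = 16, L = 213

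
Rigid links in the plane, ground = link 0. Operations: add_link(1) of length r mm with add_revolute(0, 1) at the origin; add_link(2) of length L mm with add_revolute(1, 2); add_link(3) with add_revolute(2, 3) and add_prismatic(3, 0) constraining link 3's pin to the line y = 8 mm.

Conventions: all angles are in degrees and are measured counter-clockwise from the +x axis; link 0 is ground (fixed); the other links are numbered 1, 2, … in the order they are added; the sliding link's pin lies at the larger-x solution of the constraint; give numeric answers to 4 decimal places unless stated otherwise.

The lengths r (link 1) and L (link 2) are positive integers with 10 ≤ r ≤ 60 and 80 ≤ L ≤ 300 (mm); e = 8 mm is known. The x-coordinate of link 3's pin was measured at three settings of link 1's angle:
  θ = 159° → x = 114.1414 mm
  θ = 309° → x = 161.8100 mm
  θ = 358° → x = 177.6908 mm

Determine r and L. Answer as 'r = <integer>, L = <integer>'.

constraint per measurement: (x − r cos θ)² + (r sin θ − e)² = L²
subtracting the θ₁ and θ₂ equations cancels the r² and L² terms:
r = (x₁² − x₂²) / (2[(x₁cos θ₁ + e sin θ₁) − (x₂cos θ₂ + e sin θ₂)]) = 33.0000 → r = 33
L² = (x₁ − r cos θ₁)² + (r sin θ₁ − e)² = 21025.0126 → L = 145.0000 → L = 145
check at θ₃=358°: x = 177.6908 (printed 177.6908) ✓

r = 33, L = 145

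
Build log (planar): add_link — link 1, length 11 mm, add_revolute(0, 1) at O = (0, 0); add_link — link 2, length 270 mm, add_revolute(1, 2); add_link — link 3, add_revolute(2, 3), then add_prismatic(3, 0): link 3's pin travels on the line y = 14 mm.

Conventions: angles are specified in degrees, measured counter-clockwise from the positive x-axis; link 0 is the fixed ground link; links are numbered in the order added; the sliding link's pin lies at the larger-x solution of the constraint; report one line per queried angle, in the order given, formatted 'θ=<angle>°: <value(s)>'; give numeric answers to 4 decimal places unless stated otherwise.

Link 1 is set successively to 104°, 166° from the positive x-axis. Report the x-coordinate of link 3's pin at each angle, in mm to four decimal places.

geometry: r = 11 mm, L = 270 mm, e = 14 mm
θ=104°: crank pin P = (r cos θ, r sin θ) = (-2.661141, 10.673253)
θ=104°: h = r sin θ − e = 10.673253 − 14 = -3.326747
θ=104°: x = r cos θ + √(L² − h²) = -2.661141 + 269.979504 = 267.318363
θ=166°: crank pin P = (r cos θ, r sin θ) = (-10.673253, 2.661141)
θ=166°: h = r sin θ − e = 2.661141 − 14 = -11.338859
θ=166°: x = r cos θ + √(L² − h²) = -10.673253 + 269.761803 = 259.088550

θ=104°: 267.3184
θ=166°: 259.0885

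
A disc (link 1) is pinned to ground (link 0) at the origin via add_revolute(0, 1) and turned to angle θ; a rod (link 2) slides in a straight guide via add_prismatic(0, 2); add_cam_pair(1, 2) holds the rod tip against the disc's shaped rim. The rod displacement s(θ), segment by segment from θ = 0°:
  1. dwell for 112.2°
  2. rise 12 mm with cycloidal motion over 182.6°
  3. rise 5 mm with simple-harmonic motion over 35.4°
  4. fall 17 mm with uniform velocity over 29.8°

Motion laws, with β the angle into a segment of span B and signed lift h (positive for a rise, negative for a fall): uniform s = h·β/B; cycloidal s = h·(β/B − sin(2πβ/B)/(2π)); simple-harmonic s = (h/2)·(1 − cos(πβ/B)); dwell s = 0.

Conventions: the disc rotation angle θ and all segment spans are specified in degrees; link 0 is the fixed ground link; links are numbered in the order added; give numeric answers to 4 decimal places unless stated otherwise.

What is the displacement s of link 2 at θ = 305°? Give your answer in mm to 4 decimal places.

segment 1 (0° to 112.2°, dwell): s unchanged at 0.0000
segment 2 (112.2° to 294.8°, cycloidal, h = 12) is passed completely: s = 0.0000 + (12) = 12.0000
θ = 305° falls in segment 3 (294.8° to 330.2°, simple-harmonic, h = 5): β = 305 − 294.8 = 10.2°, B = 35.4°; Δs = 5/2·(1 − cos(π·0.2881)) = 0.9562; s = 12.0000 + 0.9562 = 12.9562

12.9562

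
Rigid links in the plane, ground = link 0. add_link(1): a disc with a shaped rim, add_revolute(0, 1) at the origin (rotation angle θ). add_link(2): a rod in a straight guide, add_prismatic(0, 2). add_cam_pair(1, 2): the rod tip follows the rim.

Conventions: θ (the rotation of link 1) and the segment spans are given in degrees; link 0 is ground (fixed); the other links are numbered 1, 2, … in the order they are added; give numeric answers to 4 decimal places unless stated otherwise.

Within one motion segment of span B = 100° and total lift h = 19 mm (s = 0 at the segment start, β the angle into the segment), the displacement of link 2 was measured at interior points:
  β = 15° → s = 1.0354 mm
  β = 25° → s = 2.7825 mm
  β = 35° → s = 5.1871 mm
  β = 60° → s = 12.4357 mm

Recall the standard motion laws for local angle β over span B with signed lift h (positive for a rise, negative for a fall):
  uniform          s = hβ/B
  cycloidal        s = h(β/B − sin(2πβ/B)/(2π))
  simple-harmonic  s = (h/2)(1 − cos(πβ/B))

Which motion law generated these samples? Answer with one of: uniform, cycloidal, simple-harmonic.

candidates at β/B = r: uniform s = h·r (linear in β); cycloidal s = h·(r − sin(2πr)/(2π)); simple-harmonic s = (h/2)(1 − cos(πr))
β=15°: printed 1.0354 | uniform 2.8500, cycloidal 0.4036, simple-harmonic 1.0354
β=25°: printed 2.7825 | uniform 4.7500, cycloidal 1.7261, simple-harmonic 2.7825
β=35°: printed 5.1871 | uniform 6.6500, cycloidal 4.2036, simple-harmonic 5.1871
β=60°: printed 12.4357 | uniform 11.4000, cycloidal 13.1774, simple-harmonic 12.4357
only one law matches every sample → simple-harmonic

simple-harmonic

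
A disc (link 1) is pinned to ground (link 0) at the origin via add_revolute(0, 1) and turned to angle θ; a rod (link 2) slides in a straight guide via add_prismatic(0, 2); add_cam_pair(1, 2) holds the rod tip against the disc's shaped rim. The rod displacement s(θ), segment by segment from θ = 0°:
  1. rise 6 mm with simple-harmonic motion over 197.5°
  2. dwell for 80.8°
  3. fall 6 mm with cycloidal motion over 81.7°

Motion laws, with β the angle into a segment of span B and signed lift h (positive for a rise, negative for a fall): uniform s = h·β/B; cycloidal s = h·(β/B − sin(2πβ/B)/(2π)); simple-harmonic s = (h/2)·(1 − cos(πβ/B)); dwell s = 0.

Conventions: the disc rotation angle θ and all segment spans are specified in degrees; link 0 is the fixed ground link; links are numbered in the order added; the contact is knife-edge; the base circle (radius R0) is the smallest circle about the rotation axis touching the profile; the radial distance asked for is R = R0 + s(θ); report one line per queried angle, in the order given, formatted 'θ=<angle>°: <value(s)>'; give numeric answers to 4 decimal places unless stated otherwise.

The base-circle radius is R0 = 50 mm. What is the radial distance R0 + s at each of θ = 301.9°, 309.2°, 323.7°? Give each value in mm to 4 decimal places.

segment 1 (0° to 197.5°, simple-harmonic, h = 6) is passed completely: s = 0.0000 + (6) = 6.0000
segment 2 (197.5° to 278.3°, dwell): s unchanged at 6.0000
θ = 301.9° falls in segment 3 (278.3° to 360°, cycloidal, h = -6): β = 301.9 − 278.3 = 23.6°, B = 81.7°; Δs = -6·(0.2889 − sin(2π·0.2889)/(2π)) = -0.8066; s = 6.0000 − 0.8066 = 5.1934
θ = 309.2° falls in segment 3 (278.3° to 360°, cycloidal, h = -6): β = 309.2 − 278.3 = 30.9°, B = 81.7°; Δs = -6·(0.3782 − sin(2π·0.3782)/(2π)) = -1.6078; s = 6.0000 − 1.6078 = 4.3922
θ = 323.7° falls in segment 3 (278.3° to 360°, cycloidal, h = -6): β = 323.7 − 278.3 = 45.4°, B = 81.7°; Δs = -6·(0.5557 − sin(2π·0.5557)/(2π)) = -3.6615; s = 6.0000 − 3.6615 = 2.3385
θ=301.9°: R = R0 + s = 50 + 5.1934 = 55.1934
θ=309.2°: R = R0 + s = 50 + 4.3922 = 54.3922
θ=323.7°: R = R0 + s = 50 + 2.3385 = 52.3385

θ=301.9°: 55.1934
θ=309.2°: 54.3922
θ=323.7°: 52.3385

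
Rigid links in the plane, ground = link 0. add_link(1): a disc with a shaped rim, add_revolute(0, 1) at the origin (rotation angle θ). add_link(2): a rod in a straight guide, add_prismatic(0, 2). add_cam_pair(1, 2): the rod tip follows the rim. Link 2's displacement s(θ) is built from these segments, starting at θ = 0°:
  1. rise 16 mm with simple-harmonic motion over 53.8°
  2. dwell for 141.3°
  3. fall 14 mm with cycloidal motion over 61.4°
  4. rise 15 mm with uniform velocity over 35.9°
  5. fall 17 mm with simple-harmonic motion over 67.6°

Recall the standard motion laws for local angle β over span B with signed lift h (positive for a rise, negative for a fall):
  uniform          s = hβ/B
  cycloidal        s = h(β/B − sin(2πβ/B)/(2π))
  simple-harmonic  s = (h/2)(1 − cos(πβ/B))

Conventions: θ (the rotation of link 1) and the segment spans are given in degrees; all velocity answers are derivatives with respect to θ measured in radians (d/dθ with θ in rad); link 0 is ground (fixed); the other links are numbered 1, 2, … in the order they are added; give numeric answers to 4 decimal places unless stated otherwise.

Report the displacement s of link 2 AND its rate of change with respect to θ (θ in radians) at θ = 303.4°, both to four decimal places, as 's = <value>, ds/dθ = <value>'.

segment 1 (0° to 53.8°, simple-harmonic, h = 16) is passed completely: s = 0.0000 + (16) = 16.0000
segment 2 (53.8° to 195.1°, dwell): s unchanged at 16.0000
segment 3 (195.1° to 256.5°, cycloidal, h = -14) is passed completely: s = 16.0000 + (-14) = 2.0000
segment 4 (256.5° to 292.4°, uniform, h = 15) is passed completely: s = 2.0000 + (15) = 17.0000
θ = 303.4° falls in segment 5 (292.4° to 360°, simple-harmonic, h = -17): β = 303.4 − 292.4 = 11°, B = 67.6°; Δs = -17/2·(1 − cos(π·0.1627)) = -1.0867; s = 17.0000 − 1.0867 = 15.9133
velocity in seg [292.4°–360°] (simple-harmonic), θ in radians: β = 11° = 0.1920 rad, B = 67.6° = 1.1798 rad; ds/dθ = (πh/(2B)) sin(πβ/B) = (π·(-17)/(2·1.1798)) sin(π·0.1627) = -11.072794 mm/rad

s = 15.9133, ds/dθ = -11.0728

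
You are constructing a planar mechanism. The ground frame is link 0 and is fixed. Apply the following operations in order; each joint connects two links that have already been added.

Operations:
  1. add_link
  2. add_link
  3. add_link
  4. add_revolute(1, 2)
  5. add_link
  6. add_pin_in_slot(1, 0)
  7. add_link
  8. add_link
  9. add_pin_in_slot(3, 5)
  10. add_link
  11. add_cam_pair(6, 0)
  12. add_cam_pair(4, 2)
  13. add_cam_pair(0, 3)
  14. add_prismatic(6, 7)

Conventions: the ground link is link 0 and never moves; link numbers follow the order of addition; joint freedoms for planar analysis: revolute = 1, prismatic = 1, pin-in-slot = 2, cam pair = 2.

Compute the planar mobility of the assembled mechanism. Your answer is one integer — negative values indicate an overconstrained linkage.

link 0 = ground. State L|J1|J2 = 1|0|0
+link1  2|0|0
+link2  3|0|0
+link3  4|0|0
R(1,2) f=1→J1  4|1|0
+link4  5|1|0
PS(1,0) f=2→J2  5|1|1
+link5  6|1|1
+link6  7|1|1
PS(3,5) f=2→J2  7|1|2
+link7  8|1|2
C(6,0) f=2→J2  8|1|3
C(4,2) f=2→J2  8|1|4
C(0,3) f=2→J2  8|1|5
P(6,7) f=1→J1  8|2|5
M = 3(8−1)−2·2−5 = 21−4−5 = 12

M = 12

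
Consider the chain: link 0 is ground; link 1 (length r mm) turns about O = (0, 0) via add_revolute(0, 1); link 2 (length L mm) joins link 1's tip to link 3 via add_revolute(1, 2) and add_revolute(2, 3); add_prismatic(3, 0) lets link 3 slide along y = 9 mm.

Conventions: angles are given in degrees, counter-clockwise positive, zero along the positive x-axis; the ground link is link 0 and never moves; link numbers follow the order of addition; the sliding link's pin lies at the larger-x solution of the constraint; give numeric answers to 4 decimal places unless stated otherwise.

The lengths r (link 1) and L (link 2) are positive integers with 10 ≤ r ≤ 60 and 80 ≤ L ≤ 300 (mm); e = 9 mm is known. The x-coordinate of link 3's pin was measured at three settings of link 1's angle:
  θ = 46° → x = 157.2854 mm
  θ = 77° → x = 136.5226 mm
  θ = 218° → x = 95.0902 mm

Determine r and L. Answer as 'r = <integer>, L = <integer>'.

constraint per measurement: (x − r cos θ)² + (r sin θ − e)² = L²
subtracting the θ₁ and θ₂ equations cancels the r² and L² terms:
r = (x₁² − x₂²) / (2[(x₁cos θ₁ + e sin θ₁) − (x₂cos θ₂ + e sin θ₂)]) = 40.0000 → r = 40
L² = (x₁ − r cos θ₁)² + (r sin θ₁ − e)² = 17161.0028 → L = 131.0000 → L = 131
check at θ₃=218°: x = 95.0902 (printed 95.0902) ✓

r = 40, L = 131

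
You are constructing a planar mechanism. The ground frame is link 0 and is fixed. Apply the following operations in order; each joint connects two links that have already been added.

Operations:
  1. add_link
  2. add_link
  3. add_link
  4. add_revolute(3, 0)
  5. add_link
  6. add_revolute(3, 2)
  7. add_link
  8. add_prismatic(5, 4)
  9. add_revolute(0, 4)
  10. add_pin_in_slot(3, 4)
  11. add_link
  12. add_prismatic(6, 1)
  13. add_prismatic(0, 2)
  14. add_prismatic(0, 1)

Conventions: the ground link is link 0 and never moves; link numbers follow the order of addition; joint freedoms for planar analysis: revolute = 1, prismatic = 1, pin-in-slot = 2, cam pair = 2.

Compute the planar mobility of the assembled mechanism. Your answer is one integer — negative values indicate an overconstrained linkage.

link 0 = ground. State L|J1|J2 = 1|0|0
+link1  2|0|0
+link2  3|0|0
+link3  4|0|0
R(3,0) f=1→J1  4|1|0
+link4  5|1|0
R(3,2) f=1→J1  5|2|0
+link5  6|2|0
P(5,4) f=1→J1  6|3|0
R(0,4) f=1→J1  6|4|0
PS(3,4) f=2→J2  6|4|1
+link6  7|4|1
P(6,1) f=1→J1  7|5|1
P(0,2) f=1→J1  7|6|1
P(0,1) f=1→J1  7|7|1
M = 3(7−1)−2·7−1 = 18−14−1 = 3

M = 3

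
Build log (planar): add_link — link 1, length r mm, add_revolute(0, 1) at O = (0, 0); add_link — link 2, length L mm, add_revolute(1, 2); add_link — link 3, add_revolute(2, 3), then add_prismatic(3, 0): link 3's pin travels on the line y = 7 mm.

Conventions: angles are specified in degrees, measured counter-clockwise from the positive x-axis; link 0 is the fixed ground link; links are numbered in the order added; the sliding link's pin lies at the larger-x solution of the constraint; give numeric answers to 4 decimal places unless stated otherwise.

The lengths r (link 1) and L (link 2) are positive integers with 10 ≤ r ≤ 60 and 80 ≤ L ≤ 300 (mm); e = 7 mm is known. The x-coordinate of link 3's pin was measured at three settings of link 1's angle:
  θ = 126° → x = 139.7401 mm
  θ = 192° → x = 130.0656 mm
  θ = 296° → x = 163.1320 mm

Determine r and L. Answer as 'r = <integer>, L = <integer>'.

constraint per measurement: (x − r cos θ)² + (r sin θ − e)² = L²
subtracting the θ₁ and θ₂ equations cancels the r² and L² terms:
r = (x₁² − x₂²) / (2[(x₁cos θ₁ + e sin θ₁) − (x₂cos θ₂ + e sin θ₂)]) = 25.0000 → r = 25
L² = (x₁ − r cos θ₁)² + (r sin θ₁ − e)² = 24024.9981 → L = 155.0000 → L = 155
check at θ₃=296°: x = 163.1320 (printed 163.1320) ✓

r = 25, L = 155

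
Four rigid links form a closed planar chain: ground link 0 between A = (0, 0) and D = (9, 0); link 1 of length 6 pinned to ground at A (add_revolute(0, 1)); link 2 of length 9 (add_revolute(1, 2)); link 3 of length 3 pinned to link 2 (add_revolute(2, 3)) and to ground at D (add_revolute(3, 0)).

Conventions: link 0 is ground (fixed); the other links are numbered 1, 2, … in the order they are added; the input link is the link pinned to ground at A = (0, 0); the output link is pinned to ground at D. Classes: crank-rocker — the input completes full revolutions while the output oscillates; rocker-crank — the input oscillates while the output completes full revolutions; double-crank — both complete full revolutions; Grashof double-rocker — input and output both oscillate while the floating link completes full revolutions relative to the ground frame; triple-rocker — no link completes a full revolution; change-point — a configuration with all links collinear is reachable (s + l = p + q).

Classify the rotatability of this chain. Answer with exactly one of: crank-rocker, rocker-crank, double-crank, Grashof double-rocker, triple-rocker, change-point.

lengths: ground=9, input=6, coupler=9, output=3
sorted: s=3 (shortest), l=9 (longest), p+q=15
s + l = 12 vs p + q = 15
s + l < p + q (Grashof) with shortest = output link → rocker-crank

rocker-crank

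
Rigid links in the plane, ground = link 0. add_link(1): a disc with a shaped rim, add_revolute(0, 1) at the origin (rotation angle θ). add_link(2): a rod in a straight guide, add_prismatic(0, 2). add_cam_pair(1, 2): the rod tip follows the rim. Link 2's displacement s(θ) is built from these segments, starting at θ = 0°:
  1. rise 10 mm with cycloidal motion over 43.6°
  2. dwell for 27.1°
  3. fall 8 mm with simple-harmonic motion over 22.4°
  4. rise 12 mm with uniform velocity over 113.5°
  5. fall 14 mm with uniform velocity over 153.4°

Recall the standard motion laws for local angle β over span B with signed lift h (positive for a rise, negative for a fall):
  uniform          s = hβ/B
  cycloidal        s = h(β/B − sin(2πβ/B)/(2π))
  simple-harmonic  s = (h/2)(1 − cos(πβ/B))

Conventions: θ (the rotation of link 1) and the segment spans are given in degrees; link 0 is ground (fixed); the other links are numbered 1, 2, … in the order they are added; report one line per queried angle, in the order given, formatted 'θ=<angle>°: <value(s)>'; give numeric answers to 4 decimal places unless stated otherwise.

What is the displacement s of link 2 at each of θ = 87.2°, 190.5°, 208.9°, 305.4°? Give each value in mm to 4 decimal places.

segment 1 (0° to 43.6°, cycloidal, h = 10) is passed completely: s = 0.0000 + (10) = 10.0000
segment 2 (43.6° to 70.7°, dwell): s unchanged at 10.0000
θ = 87.2° falls in segment 3 (70.7° to 93.1°, simple-harmonic, h = -8): β = 87.2 − 70.7 = 16.5°, B = 22.4°; Δs = -8/2·(1 − cos(π·0.7366)) = -6.7070; s = 10.0000 − 6.7070 = 3.2930
segment 3 (70.7° to 93.1°, simple-harmonic, h = -8) is passed completely: s = 10.0000 + (-8) = 2.0000
θ = 190.5° falls in segment 4 (93.1° to 206.6°, uniform, h = 12): β = 190.5 − 93.1 = 97.4°, B = 113.5°; Δs = 12·97.4/113.5 = 10.2978; s = 2.0000 + 10.2978 = 12.2978
segment 4 (93.1° to 206.6°, uniform, h = 12) is passed completely: s = 2.0000 + (12) = 14.0000
θ = 208.9° falls in segment 5 (206.6° to 360°, uniform, h = -14): β = 208.9 − 206.6 = 2.3°, B = 153.4°; Δs = -14·2.3/153.4 = -0.2099; s = 14.0000 − 0.2099 = 13.7901
θ = 305.4° falls in segment 5 (206.6° to 360°, uniform, h = -14): β = 305.4 − 206.6 = 98.8°, B = 153.4°; Δs = -14·98.8/153.4 = -9.0169; s = 14.0000 − 9.0169 = 4.9831

θ=87.2°: 3.2930
θ=190.5°: 12.2978
θ=208.9°: 13.7901
θ=305.4°: 4.9831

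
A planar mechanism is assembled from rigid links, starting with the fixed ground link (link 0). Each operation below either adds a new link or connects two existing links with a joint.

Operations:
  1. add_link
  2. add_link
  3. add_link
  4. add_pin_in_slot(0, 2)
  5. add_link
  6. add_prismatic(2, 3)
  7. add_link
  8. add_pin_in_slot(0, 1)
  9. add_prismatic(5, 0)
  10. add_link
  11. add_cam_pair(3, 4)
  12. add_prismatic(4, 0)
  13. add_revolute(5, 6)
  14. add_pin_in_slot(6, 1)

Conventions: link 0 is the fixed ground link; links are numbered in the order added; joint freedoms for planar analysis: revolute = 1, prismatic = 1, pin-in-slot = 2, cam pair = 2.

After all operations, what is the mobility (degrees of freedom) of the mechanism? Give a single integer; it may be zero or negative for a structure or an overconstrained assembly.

link 0 = ground. State L|J1|J2 = 1|0|0
+link1  2|0|0
+link2  3|0|0
+link3  4|0|0
PS(0,2) f=2→J2  4|0|1
+link4  5|0|1
P(2,3) f=1→J1  5|1|1
+link5  6|1|1
PS(0,1) f=2→J2  6|1|2
P(5,0) f=1→J1  6|2|2
+link6  7|2|2
C(3,4) f=2→J2  7|2|3
P(4,0) f=1→J1  7|3|3
R(5,6) f=1→J1  7|4|3
PS(6,1) f=2→J2  7|4|4
M = 3(7−1)−2·4−4 = 18−8−4 = 6

M = 6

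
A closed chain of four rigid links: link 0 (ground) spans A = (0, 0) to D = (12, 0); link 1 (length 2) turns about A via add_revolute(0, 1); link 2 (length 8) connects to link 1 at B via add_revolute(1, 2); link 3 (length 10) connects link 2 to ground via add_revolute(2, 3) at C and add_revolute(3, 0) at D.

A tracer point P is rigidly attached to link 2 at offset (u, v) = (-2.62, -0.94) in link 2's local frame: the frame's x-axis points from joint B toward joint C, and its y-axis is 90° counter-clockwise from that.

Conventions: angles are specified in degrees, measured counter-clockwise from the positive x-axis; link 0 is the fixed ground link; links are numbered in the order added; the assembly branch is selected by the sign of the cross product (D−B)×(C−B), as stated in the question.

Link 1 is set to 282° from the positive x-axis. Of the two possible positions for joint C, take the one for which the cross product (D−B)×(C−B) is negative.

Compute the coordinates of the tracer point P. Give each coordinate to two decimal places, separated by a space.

A=(0,0), D=(12.00,0)
B = A + 2.00·(cos282°, sin282°) = (0.4158, -1.9563)
|BD| = 11.7482
circle(B,8.00) ∩ circle(D,10.00): a=4.3420, h=6.7192
  candidates: C₊=(3.5783,5.3921) cross=78.938; C₋=(5.8160,-7.8587) cross=-78.938
  branch - wants cross < 0 → take C=(5.8160,-7.8587) (cross=-78.938)
ex = (C−B)/|BC| = (0.6750,-0.7378); ey = (0.7378,0.6750)
P = B + -2.62·ex + -0.94·ey = (-2.0463,-0.6578)

-2.05 -0.66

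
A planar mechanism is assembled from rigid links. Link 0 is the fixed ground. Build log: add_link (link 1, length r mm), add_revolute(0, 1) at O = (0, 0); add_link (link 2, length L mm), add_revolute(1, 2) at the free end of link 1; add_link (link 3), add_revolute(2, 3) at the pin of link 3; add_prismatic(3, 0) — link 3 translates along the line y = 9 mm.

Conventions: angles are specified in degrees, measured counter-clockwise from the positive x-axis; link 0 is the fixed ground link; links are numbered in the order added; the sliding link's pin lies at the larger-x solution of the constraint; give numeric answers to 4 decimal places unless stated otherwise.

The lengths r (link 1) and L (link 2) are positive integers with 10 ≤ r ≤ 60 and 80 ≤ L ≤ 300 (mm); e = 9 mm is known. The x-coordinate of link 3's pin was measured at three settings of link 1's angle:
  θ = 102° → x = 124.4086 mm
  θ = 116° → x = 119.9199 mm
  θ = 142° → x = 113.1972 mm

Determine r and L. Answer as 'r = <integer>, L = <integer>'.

constraint per measurement: (x − r cos θ)² + (r sin θ − e)² = L²
subtracting the θ₁ and θ₂ equations cancels the r² and L² terms:
r = (x₁² − x₂²) / (2[(x₁cos θ₁ + e sin θ₁) − (x₂cos θ₂ + e sin θ₂)]) = 20.0002 → r = 20
L² = (x₁ − r cos θ₁)² + (r sin θ₁ − e)² = 16641.0067 → L = 129.0000 → L = 129
check at θ₃=142°: x = 113.1972 (printed 113.1972) ✓

r = 20, L = 129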